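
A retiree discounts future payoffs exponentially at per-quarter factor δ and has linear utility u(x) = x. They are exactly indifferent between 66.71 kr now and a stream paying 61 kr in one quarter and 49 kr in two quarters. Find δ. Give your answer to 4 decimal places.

The stream is worth 61δ + 49δ² today, so 61δ + 49δ² = 66.71.
Rearranged: 49δ² + 61δ − 66.71 = 0.
δ = (−61 + √(61² + 4·49·66.71)) / (2·49) = (−61 + √16796.16) / 98 ≈ 0.7000.

δ ≈ 0.7000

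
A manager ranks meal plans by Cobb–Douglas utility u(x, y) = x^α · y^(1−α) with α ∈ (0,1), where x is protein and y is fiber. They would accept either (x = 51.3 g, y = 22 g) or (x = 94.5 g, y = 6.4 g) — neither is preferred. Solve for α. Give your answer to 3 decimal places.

The Cobb–Douglas utilities coincide, so 51.3^α·22^(1−α) = 94.5^α·6.4^(1−α).
(51.3/94.5)^α = (6.4/22)^(1−α); take logs: α·ln(51.3/94.5) = (1−α)·ln(6.4/22), i.e. α·-0.610909 = (1−α)·-1.234744.
Thus α·(-1.845653) = -1.234744, so α = -1.234744/-1.845653 ≈ 0.669.

α ≈ 0.669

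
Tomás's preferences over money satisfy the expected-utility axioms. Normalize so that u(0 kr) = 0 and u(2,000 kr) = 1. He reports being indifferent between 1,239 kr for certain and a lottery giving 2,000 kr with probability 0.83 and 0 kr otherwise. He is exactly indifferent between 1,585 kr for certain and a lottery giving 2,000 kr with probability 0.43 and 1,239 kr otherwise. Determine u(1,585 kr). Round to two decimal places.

0.90

First, u(1,239 kr) = 0.83·u(2,000 kr) + 0.17·u(0 kr) = 0.83.
The second indifference gives u(1,585 kr) = 0.43·u(2,000 kr) + 0.57·u(1,239 kr) = 0.43·1.00 + 0.57·0.83 = 0.9031.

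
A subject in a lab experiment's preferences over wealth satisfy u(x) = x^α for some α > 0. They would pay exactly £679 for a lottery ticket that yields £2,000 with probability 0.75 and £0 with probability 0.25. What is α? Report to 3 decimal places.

α ≈ 0.266

EU(lottery) = 0.75·2000^α + 0.25·0 = 0.75·2000^α.
Indifference: 679^α = 0.75·2000^α, so (679/2000)^α = 0.75.
α = ln(0.75) / ln(679/2000) = -0.287682/-1.080281 ≈ 0.266.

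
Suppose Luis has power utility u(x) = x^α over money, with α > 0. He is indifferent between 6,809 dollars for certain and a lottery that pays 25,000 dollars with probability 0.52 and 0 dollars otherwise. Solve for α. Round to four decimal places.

α ≈ 0.5028

EU(lottery) = 0.52·25000^α + 0.48·0 = 0.52·25000^α.
Equating: 6809^α = 0.52·25000^α, i.e. 0.2724^α = 0.52.
Taking logs: α·ln(6809/25000) = ln(0.52), so α = -0.6539265 / -1.3006306 ≈ 0.5028.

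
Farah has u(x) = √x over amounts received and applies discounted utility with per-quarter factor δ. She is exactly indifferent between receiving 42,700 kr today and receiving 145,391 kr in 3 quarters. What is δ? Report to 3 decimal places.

Equating discounted utilities: u(42700) = δ^3·u(145391) ⇒ δ^3 = u(42700)/u(145391).
Since u(x) = √x, δ^3 = √(42700/145391) = 0.54193.
Hence δ = (0.54193)^(1/3) = 0.81530.

δ ≈ 0.815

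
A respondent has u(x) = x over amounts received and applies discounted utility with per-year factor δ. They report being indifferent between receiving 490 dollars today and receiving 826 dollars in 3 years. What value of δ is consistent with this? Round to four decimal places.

δ ≈ 0.8402

Indifference means u(490) = δ^3 · u(826), so δ^3 = u(490)/u(826).
With u(x) = x: δ^3 = 490/826 = 0.59322.
Hence δ = (0.59322)^(1/3) = 0.840244.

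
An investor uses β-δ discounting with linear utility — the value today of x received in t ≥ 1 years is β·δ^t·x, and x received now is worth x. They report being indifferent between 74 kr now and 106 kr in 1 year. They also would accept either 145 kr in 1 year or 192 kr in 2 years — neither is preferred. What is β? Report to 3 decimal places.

The second indifference involves only future payoffs, so β cancels: β·δ^1·145 = β·δ^2·192, giving δ = 145/192 = 0.75521.
The first indifference: 74 = β·δ·106, so β = 74/(δ·106) = 74/(0.75521·106) ≈ 0.924.

β ≈ 0.924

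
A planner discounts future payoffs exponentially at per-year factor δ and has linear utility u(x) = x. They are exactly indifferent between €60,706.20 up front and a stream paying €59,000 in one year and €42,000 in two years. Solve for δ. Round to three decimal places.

δ ≈ 0.690

The stream is worth 59000δ + 42000δ² today, so 59000δ + 42000δ² = 60706.20.
So 42000δ² + 59000δ − 60706.20 = 0.
The positive root is δ = [−59000 + √(59000² + 4·42000·60706.20)] / (2·42000) = (−59000 + 116960.000)/84000 ≈ 0.690.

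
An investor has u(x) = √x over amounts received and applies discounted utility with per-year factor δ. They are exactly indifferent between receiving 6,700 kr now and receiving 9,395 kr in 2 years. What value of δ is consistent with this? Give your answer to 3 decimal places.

The payoff in 2 years is discounted by δ^2, so u(6700) = δ^2·u(9395) and δ^2 = u(6700)/u(9395).
With u(x) = √x: δ^2 = √6700/√9395 = √(6700/9395) = 0.84448.
Hence δ = (0.84448)^(1/2) = 0.91896.

δ ≈ 0.919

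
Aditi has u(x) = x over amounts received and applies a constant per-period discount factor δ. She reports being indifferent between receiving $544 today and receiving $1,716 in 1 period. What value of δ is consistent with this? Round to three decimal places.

δ ≈ 0.317

The payoff in 1 period is discounted by δ, so u(544) = δ·u(1716) and δ = u(544)/u(1716).
With u(x) = x: δ = 544/1716 = 0.31702.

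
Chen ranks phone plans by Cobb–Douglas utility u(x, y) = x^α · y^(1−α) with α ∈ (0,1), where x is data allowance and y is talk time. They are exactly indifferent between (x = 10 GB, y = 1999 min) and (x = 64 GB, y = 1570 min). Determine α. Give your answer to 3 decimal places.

α ≈ 0.115

The Cobb–Douglas utilities coincide, so 10^α·1999^(1−α) = 64^α·1570^(1−α).
Taking logs: α·ln 10 + (1−α)·ln 1999 = α·ln 64 + (1−α)·ln 1570, i.e. α·-1.856298 = (1−α)·-0.241571.
So α/(1−α) = (-0.241571)/(-1.856298) = 0.130136, and α = 0.130136/1.130136 ≈ 0.115.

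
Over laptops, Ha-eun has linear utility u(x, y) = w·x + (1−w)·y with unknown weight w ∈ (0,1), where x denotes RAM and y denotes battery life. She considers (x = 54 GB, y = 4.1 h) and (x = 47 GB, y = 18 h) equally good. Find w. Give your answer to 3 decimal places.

u(54,4.1) = u(47,18) means w·54 + (1−w)·4.1 = w·47 + (1−w)·18.
Collecting terms: w·7 = (1−w)·13.9.
Hence w = 13.9/(7+13.9) = 13.9/20.9 = 0.665.

w = 0.665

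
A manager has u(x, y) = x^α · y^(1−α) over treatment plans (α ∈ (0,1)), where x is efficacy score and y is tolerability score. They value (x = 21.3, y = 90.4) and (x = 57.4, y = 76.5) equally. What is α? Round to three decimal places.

α ≈ 0.144

The Cobb–Douglas utilities coincide, so 21.3^α·90.4^(1−α) = 57.4^α·76.5^(1−α).
Taking logs: α·ln 21.3 + (1−α)·ln 90.4 = α·ln 57.4 + (1−α)·ln 76.5, i.e. α·-0.991337 = (1−α)·-0.166954.
Thus α·(-1.158291) = -0.166954, so α = -0.166954/-1.158291 ≈ 0.144.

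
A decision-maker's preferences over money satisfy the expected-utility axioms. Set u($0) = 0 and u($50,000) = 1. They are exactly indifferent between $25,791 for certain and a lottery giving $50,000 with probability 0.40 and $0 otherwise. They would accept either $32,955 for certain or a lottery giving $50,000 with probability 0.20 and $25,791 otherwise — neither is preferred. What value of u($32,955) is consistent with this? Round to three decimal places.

First, u($25,791) = 0.40·u($50,000) + 0.60·u($0) = 0.40.
The second indifference gives u($32,955) = 0.20·u($50,000) + 0.80·u($25,791) = 0.20·1.00 + 0.80·0.40 = 0.5200.

0.520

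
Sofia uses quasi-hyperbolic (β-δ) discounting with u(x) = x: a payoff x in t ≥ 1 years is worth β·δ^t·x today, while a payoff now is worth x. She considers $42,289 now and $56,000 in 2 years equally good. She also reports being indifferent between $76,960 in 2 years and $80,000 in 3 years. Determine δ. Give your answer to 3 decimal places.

δ ≈ 0.962

Both payoffs in the second observation are in the future, so β drops out: δ^2·76960 = δ^3·80000 ⇒ δ = 76960/80000 = 0.96200.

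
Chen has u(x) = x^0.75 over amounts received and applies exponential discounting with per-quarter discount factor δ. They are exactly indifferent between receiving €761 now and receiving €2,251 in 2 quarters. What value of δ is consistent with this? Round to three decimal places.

δ ≈ 0.666

Equating discounted utilities: u(761) = δ^2·u(2251) ⇒ δ^2 = u(761)/u(2251).
With u(x) = x^0.75: δ^2 = 761^0.75/2251^0.75 = (761/2251)^0.75 = 0.44336.
So δ = 0.44336^(1/2) ≈ 0.666.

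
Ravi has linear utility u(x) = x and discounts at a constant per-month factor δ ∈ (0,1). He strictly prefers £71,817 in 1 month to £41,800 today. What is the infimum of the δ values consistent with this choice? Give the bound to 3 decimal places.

δ > 0.582

Under u(x) = x this choice says 41800 < δ·71817.
Dividing through by 71817 gives δ > 0.58203.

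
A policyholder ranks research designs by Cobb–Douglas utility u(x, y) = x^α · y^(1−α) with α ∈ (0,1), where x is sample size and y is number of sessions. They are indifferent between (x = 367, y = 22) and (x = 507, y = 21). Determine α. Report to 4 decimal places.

The Cobb–Douglas utilities coincide, so 367^α·22^(1−α) = 507^α·21^(1−α).
(367/507)^α = (21/22)^(1−α); take logs: α·ln(367/507) = (1−α)·ln(21/22), i.e. α·-0.3231492 = (1−α)·-0.0465200.
With A = -0.3231492 and B = -0.0465200: α·A = (1−α)·B, so α = B/(A+B) = -0.0465200/-0.3696692 ≈ 0.1258.

α ≈ 0.1258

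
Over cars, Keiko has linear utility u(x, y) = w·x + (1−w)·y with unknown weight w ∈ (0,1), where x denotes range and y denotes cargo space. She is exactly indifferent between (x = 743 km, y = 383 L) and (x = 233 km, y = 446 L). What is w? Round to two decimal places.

w = 0.11

Equating utilities: w·743 + (1−w)·383 = w·233 + (1−w)·446.
Collecting terms: w·510 = (1−w)·63.
Hence w = 63/(510+63) = 63/573 = 0.11.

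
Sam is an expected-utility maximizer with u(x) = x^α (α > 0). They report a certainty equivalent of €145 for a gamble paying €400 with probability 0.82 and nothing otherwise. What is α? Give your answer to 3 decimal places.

α ≈ 0.196

Since u(0) = 0, the lottery's EU is 0.82·400^α.
Equating: 145^α = 0.82·400^α, i.e. 0.3625^α = 0.82.
Taking logs: α·ln(145/400) = ln(0.82), so α = -0.198451 / -1.014731 ≈ 0.196.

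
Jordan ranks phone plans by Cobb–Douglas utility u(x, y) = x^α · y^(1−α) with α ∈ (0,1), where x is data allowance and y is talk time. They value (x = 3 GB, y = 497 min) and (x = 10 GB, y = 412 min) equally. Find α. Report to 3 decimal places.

α ≈ 0.135

Indifference: 3^α · 497^(1−α) = 10^α · 412^(1−α).
Taking logs: α·ln 3 + (1−α)·ln 497 = α·ln 10 + (1−α)·ln 412, i.e. α·-1.203973 = (1−α)·-0.187567.
Thus α·(-1.391540) = -0.187567, so α = -0.187567/-1.391540 ≈ 0.135.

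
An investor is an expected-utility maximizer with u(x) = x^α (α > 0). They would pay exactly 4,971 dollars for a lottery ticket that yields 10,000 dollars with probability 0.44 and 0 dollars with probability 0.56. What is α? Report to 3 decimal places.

α ≈ 1.175

Since u(0) = 0, the lottery's EU is 0.44·10000^α.
Indifference: 4971^α = 0.44·10000^α, so (4971/10000)^α = 0.44.
α = ln(0.44) / ln(4971/10000) = -0.820981/-0.698964 ≈ 1.175.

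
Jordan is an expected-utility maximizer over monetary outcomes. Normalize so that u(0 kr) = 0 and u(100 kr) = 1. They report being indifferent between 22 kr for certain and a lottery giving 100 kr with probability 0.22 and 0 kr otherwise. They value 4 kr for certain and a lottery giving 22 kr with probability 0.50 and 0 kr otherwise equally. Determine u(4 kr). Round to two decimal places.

From the first indifference, u(22 kr) = 0.22·u(100 kr) + 0.78·u(0 kr) = 0.22·1 + 0.78·0 = 0.22.
The second indifference gives u(4 kr) = 0.50·u(22 kr) + 0.50·u(0 kr) = 0.50·0.22 + 0.50·0.00 = 0.1100.

0.11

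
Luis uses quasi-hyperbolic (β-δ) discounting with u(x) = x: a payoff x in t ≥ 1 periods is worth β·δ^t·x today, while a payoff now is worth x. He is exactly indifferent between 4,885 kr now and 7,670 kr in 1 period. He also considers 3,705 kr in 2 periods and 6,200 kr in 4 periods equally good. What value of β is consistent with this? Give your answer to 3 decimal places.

Both payoffs in the second observation are in the future, so β drops out: δ^2·3705 = δ^4·6200 ⇒ δ^2 = 3705/6200 = 0.59758, so δ = 0.77303.
Substituting δ into 4885 = β·δ·7670: β = 4885/(5929.166) ≈ 0.824.

β ≈ 0.824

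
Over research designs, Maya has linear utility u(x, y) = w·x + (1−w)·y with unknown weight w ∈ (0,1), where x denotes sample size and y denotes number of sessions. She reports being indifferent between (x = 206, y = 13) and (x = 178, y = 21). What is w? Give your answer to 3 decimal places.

w = 0.222

Equating utilities: w·206 + (1−w)·13 = w·178 + (1−w)·21.
w·(206−178) = (1−w)·(21−13), i.e. w·28 = (1−w)·8.
Hence w = 8/(28+8) = 8/36 = 0.222.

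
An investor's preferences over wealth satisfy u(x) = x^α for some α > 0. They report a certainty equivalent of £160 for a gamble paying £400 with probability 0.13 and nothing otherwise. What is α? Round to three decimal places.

α ≈ 2.227

EU(lottery) = 0.13·400^α + 0.87·0 = 0.13·400^α.
Indifference: 160^α = 0.13·400^α, so (160/400)^α = 0.13.
α = ln(0.13) / ln(160/400) = -2.040221/-0.916291 ≈ 2.227.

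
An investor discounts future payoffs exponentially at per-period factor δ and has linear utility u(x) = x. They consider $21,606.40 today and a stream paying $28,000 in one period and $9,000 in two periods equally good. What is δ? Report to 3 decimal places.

δ ≈ 0.640

Equating present values: 21606.40 = 28000δ + 9000δ².
So 9000δ² + 28000δ − 21606.40 = 0.
By the quadratic formula (taking the positive root), δ = (−28000 + √1561830400.00) / 18000 ≈ 0.640.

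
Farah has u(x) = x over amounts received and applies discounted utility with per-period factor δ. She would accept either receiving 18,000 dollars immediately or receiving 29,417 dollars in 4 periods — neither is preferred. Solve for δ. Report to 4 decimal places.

δ ≈ 0.8844

Indifference means u(18000) = δ^4 · u(29417), so δ^4 = u(18000)/u(29417).
With u(x) = x: δ^4 = 18000/29417 = 0.61189.
Hence δ = (0.61189)^(1/4) = 0.884440.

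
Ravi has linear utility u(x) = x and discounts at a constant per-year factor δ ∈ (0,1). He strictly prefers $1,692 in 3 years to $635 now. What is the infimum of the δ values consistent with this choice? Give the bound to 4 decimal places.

Under u(x) = x this choice says 635 < δ^3·1692.
Hence δ^3 > 635/1692 = 0.37530, and x ↦ x^(1/3) is increasing on (0,∞).
δ > 0.37530^(1/3) = 0.7213.

δ > 0.7213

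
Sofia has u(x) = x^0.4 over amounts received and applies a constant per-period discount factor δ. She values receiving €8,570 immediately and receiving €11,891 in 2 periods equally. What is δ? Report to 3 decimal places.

Indifference means u(8570) = δ^2 · u(11891), so δ^2 = u(8570)/u(11891).
With u(x) = x^0.4: δ^2 = 8570^0.4/11891^0.4 = (8570/11891)^0.4 = 0.87721.
Taking the square root: δ = 0.87721^(1/2) ≈ 0.937.

δ ≈ 0.937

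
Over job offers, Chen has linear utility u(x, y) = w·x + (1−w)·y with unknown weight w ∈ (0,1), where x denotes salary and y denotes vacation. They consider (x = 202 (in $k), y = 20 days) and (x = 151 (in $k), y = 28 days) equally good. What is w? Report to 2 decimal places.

Indifference: w·202 + (1−w)·20 = w·151 + (1−w)·28.
Collecting terms: w·51 = (1−w)·8.
Hence w = 8/(51+8) = 8/59 = 0.14.

w = 0.14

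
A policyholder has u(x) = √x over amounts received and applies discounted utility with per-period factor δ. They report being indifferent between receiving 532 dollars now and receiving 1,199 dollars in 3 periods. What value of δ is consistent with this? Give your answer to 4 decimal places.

The payoff in 3 periods is discounted by δ^3, so u(532) = δ^3·u(1199) and δ^3 = u(532)/u(1199).
Since u(x) = √x, δ^3 = √(532/1199) = 0.66611.
Taking the cube root: δ = 0.66611^(1/3) ≈ 0.8733.

δ ≈ 0.8733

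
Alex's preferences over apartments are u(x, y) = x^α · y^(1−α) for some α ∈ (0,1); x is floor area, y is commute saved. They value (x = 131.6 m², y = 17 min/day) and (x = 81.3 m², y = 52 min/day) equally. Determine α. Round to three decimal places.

α ≈ 0.699

The Cobb–Douglas utilities coincide, so 131.6^α·17^(1−α) = 81.3^α·52^(1−α).
(131.6/81.3)^α = (52/17)^(1−α); take logs: α·ln(131.6/81.3) = (1−α)·ln(52/17), i.e. α·0.481621 = (1−α)·1.118030.
So α/(1−α) = (1.118030)/(0.481621) = 2.321390, and α = 2.321390/3.321390 ≈ 0.699.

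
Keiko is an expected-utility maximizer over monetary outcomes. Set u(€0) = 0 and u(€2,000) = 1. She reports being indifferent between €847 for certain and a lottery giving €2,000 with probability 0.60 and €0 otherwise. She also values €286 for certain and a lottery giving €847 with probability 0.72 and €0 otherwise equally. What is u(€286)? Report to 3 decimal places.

0.432

From the first indifference, u(€847) = 0.60·u(€2,000) + 0.40·u(€0) = 0.60·1 + 0.40·0 = 0.60.
Chaining: u(€286) = 0.72·0.60 + 0.28·0.00 = 0.4320.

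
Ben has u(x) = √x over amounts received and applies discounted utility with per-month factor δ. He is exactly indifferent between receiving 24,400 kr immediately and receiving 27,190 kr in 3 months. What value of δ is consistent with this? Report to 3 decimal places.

δ ≈ 0.982

The payoff in 3 months is discounted by δ^3, so u(24400) = δ^3·u(27190) and δ^3 = u(24400)/u(27190).
Since u(x) = √x, δ^3 = √(24400/27190) = 0.94731.
Hence δ = (0.94731)^(1/3) = 0.98212.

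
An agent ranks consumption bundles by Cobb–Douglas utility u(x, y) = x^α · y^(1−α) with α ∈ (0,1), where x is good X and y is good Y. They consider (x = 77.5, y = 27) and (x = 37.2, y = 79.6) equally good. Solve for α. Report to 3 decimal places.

The Cobb–Douglas utilities coincide, so 77.5^α·27^(1−α) = 37.2^α·79.6^(1−α).
Rearrange to (77.5/37.2)^α = (79.6/27)^(1−α) and take logs: α·0.733969 = (1−α)·1.081177.
Thus α·(1.815146) = 1.081177, so α = 1.081177/1.815146 ≈ 0.596.

α ≈ 0.596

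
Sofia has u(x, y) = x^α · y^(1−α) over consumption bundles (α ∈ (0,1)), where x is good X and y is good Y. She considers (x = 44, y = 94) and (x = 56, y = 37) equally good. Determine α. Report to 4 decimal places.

α ≈ 0.7945

The Cobb–Douglas utilities coincide, so 44^α·94^(1−α) = 56^α·37^(1−α).
Rearrange to (44/56)^α = (37/94)^(1−α) and take logs: α·-0.2411621 = (1−α)·-0.9323769.
Thus α·(-1.1735390) = -0.9323769, so α = -0.9323769/-1.1735390 ≈ 0.7945.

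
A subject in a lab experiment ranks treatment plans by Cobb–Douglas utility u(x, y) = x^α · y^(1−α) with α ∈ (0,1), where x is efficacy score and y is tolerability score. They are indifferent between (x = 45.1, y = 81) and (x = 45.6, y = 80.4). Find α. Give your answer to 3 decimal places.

The Cobb–Douglas utilities coincide, so 45.1^α·81^(1−α) = 45.6^α·80.4^(1−α).
Taking logs: α·ln 45.1 + (1−α)·ln 81 = α·ln 45.6 + (1−α)·ln 80.4, i.e. α·-0.011025 = (1−α)·-0.007435.
With A = -0.011025 and B = -0.007435: α·A = (1−α)·B, so α = B/(A+B) = -0.007435/-0.018460 ≈ 0.403.

α ≈ 0.403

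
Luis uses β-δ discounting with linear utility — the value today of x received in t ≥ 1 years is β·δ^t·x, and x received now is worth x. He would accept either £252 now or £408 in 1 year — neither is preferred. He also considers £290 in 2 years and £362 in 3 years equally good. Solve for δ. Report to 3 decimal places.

Both payoffs in the second observation are in the future, so β drops out: δ^2·290 = δ^3·362 ⇒ δ = 290/362 = 0.80110.

δ ≈ 0.801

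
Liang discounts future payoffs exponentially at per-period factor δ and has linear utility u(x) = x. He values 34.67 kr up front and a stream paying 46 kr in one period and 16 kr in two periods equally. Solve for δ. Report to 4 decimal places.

δ ≈ 0.6200

The stream is worth 46δ + 16δ² today, so 46δ + 16δ² = 34.67.
That is, 16δ² + 46δ − 34.67 = 0, a quadratic in δ.
The positive root is δ = [−46 + √(46² + 4·16·34.67)] / (2·16) = (−46 + 65.840)/32 ≈ 0.6200.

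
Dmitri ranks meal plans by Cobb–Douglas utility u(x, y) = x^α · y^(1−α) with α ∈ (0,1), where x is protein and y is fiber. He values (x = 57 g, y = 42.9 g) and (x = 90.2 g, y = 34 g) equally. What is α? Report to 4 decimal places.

α ≈ 0.3362

The Cobb–Douglas utilities coincide, so 57^α·42.9^(1−α) = 90.2^α·34^(1−α).
(57/90.2)^α = (34/42.9)^(1−α); take logs: α·ln(57/90.2) = (1−α)·ln(34/42.9), i.e. α·-0.4589782 = (1−α)·-0.2325113.
With A = -0.4589782 and B = -0.2325113: α·A = (1−α)·B, so α = B/(A+B) = -0.2325113/-0.6914895 ≈ 0.3362.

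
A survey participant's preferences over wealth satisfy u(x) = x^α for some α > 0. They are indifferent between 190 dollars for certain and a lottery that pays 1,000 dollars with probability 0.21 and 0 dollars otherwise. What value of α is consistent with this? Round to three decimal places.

The lottery's expected utility is 0.21·u(1000) + 0.79·u(0) = 0.21·1000^α (since u(0) = 0 for α > 0).
Setting u(190) equal to that: 190^α = 0.21·1000^α ⇒ (190/1000)^α = 0.21.
Take logs: α = ln 0.21 / ln(190/1000) ≈ 0.93974.

α ≈ 0.940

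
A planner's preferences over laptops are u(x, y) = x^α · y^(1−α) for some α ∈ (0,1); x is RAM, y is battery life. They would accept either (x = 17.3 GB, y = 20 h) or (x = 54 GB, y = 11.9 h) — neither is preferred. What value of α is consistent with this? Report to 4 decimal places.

α ≈ 0.3132

Indifference: 17.3^α · 20^(1−α) = 54^α · 11.9^(1−α).
Taking logs: α·ln 17.3 + (1−α)·ln 20 = α·ln 54 + (1−α)·ln 11.9, i.e. α·-1.1382775 = (1−α)·-0.5191939.
So α/(1−α) = (-0.5191939)/(-1.1382775) = 0.4561224, and α = 0.4561224/1.4561224 ≈ 0.3132.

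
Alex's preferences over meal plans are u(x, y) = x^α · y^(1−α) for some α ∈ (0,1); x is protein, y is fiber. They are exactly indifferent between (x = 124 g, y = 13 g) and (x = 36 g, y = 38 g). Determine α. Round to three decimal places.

Indifference: 124^α · 13^(1−α) = 36^α · 38^(1−α).
Rearrange to (124/36)^α = (38/13)^(1−α) and take logs: α·1.236763 = (1−α)·1.072637.
Thus α·(2.309400) = 1.072637, so α = 1.072637/2.309400 ≈ 0.464.

α ≈ 0.464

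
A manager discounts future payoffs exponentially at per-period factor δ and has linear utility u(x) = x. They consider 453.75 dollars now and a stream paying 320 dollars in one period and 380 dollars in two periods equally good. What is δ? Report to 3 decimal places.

Equating present values: 453.75 = 320δ + 380δ².
Rearranged: 380δ² + 320δ − 453.75 = 0.
The positive root is δ = [−320 + √(320² + 4·380·453.75)] / (2·380) = (−320 + 890.000)/760 ≈ 0.750.

δ ≈ 0.750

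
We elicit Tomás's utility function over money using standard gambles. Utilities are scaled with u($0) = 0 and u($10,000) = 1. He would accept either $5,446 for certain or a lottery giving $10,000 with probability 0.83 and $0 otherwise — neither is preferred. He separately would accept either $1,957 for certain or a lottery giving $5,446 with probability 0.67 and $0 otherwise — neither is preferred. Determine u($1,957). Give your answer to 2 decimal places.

The first gamble pins u($5,446): it must equal 0.83·1 + 0.17·0 = 0.83.
Then u($1,957) = 0.67·u($5,446) + 0.33·u($0) = 0.67·0.83 + 0.33·0.00 = 0.5561.

0.56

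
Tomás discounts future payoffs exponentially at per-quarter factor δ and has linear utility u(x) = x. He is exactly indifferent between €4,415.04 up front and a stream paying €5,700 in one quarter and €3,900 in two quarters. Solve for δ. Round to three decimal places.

Equating present values: 4415.04 = 5700δ + 3900δ².
That is, 3900δ² + 5700δ − 4415.04 = 0, a quadratic in δ.
By the quadratic formula (taking the positive root), δ = (−5700 + √101364624.00) / 7800 ≈ 0.560.

δ ≈ 0.560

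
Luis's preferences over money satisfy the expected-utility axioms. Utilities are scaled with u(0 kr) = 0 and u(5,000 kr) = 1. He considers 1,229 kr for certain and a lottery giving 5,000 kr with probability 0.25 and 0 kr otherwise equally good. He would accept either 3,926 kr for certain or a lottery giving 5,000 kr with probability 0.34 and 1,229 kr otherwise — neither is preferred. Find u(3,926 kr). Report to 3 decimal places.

0.505

The first gamble pins u(1,229 kr): it must equal 0.25·1 + 0.75·0 = 0.25.
The second indifference gives u(3,926 kr) = 0.34·u(5,000 kr) + 0.66·u(1,229 kr) = 0.34·1.00 + 0.66·0.25 = 0.5050.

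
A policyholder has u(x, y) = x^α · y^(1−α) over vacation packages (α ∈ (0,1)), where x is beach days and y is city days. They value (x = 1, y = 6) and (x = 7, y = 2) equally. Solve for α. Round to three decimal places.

α ≈ 0.361

Set the two utilities equal: 1^α·6^(1−α) = 7^α·2^(1−α).
Rearrange to (1/7)^α = (2/6)^(1−α) and take logs: α·-1.945910 = (1−α)·-1.098612.
So α/(1−α) = (-1.098612)/(-1.945910) = 0.564575, and α = 0.564575/1.564575 ≈ 0.361.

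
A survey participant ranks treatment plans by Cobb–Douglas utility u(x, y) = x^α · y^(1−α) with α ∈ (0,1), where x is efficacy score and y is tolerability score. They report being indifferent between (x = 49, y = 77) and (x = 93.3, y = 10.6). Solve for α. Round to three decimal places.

Set the two utilities equal: 49^α·77^(1−α) = 93.3^α·10.6^(1−α).
Rearrange to (49/93.3)^α = (10.6/77)^(1−α) and take logs: α·-0.644000 = (1−α)·-1.982951.
Thus α·(-2.626951) = -1.982951, so α = -1.982951/-2.626951 ≈ 0.755.

α ≈ 0.755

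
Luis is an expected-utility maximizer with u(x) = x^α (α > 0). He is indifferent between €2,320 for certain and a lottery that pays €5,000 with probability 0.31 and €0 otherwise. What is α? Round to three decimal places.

α ≈ 1.525

The lottery's expected utility is 0.31·u(5000) + 0.69·u(0) = 0.31·5000^α (since u(0) = 0 for α > 0).
Indifference: 2320^α = 0.31·5000^α, so (2320/5000)^α = 0.31.
α = ln(0.31) / ln(2320/5000) = -1.171183/-0.767871 ≈ 1.525.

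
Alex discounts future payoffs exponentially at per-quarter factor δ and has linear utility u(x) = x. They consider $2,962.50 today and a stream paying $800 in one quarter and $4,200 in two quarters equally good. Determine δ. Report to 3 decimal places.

Present value of the stream is 800·δ + 4200·δ². Indifference gives 800δ + 4200δ² = 2962.50.
So 4200δ² + 800δ − 2962.50 = 0.
By the quadratic formula (taking the positive root), δ = (−800 + √50410000.00) / 8400 ≈ 0.750.

δ ≈ 0.750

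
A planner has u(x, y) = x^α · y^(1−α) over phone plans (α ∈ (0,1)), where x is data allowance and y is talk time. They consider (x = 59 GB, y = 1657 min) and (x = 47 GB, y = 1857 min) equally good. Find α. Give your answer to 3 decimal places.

α ≈ 0.334

Set the two utilities equal: 59^α·1657^(1−α) = 47^α·1857^(1−α).
Rearrange to (59/47)^α = (1857/1657)^(1−α) and take logs: α·0.227390 = (1−α)·0.113954.
So α/(1−α) = (0.113954)/(0.227390) = 0.501139, and α = 0.501139/1.501139 ≈ 0.334.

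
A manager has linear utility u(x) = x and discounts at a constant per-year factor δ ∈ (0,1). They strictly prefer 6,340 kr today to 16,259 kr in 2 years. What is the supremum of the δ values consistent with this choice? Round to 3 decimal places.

Under u(x) = x this choice says 6340 > δ^2·16259.
Hence δ^2 < 6340/16259 = 0.38994, and x ↦ x^(1/2) is increasing on (0,∞).
δ < 0.38994^(1/2) = 0.624.

δ < 0.624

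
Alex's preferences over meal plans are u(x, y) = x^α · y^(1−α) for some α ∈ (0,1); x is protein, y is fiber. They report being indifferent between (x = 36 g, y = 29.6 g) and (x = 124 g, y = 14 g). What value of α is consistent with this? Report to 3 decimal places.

The Cobb–Douglas utilities coincide, so 36^α·29.6^(1−α) = 124^α·14^(1−α).
(36/124)^α = (14/29.6)^(1−α); take logs: α·ln(36/124) = (1−α)·ln(14/29.6), i.e. α·-1.236763 = (1−α)·-0.748717.
Thus α·(-1.985480) = -0.748717, so α = -0.748717/-1.985480 ≈ 0.377.

α ≈ 0.377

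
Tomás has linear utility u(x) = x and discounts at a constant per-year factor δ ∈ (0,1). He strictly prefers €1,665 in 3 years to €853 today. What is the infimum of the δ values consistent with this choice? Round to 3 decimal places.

Comparing present values: 853 < δ^3·1665.
Hence δ^3 > 853/1665 = 0.51231, and x ↦ x^(1/3) is increasing on (0,∞).
δ > (853/1665)^(1/3) ≈ 0.800.

δ > 0.800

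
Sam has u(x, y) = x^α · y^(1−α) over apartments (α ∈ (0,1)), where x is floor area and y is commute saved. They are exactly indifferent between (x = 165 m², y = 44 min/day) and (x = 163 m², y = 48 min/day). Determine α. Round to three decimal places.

α ≈ 0.877

The Cobb–Douglas utilities coincide, so 165^α·44^(1−α) = 163^α·48^(1−α).
Rearrange to (165/163)^α = (48/44)^(1−α) and take logs: α·0.012195 = (1−α)·0.087011.
With A = 0.012195 and B = 0.087011: α·A = (1−α)·B, so α = B/(A+B) = 0.087011/0.099206 ≈ 0.877.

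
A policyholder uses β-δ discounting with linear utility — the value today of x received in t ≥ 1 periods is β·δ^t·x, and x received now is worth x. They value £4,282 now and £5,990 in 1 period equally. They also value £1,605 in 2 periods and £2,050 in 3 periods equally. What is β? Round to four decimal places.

Both payoffs in the second observation are in the future, so β drops out: δ^2·1605 = δ^3·2050 ⇒ δ = 1605/2050 = 0.78293.
Now use the now-vs-future pair: 4282 = β·δ·5990 gives β = 4282/(0.78293·5990) ≈ 0.9131.

β ≈ 0.9131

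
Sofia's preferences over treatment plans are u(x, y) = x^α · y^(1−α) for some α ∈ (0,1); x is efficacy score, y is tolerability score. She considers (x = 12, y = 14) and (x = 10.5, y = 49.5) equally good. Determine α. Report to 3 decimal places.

α ≈ 0.904

The Cobb–Douglas utilities coincide, so 12^α·14^(1−α) = 10.5^α·49.5^(1−α).
(12/10.5)^α = (49.5/14)^(1−α); take logs: α·ln(12/10.5) = (1−α)·ln(49.5/14), i.e. α·0.133531 = (1−α)·1.262915.
Thus α·(1.396446) = 1.262915, so α = 1.262915/1.396446 ≈ 0.904.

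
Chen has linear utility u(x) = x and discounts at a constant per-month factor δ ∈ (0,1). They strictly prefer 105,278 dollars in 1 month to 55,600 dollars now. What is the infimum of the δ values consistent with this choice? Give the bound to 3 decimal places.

Under u(x) = x this choice says 55600 < δ·105278.
Dividing through by 105278 gives δ > 0.52813.

δ > 0.528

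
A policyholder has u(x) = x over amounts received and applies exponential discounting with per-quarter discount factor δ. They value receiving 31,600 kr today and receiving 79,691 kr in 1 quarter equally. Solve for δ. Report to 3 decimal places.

Equating discounted utilities: u(31600) = δ·u(79691) ⇒ δ = u(31600)/u(79691).
With u(x) = x: δ = 31600/79691 = 0.39653.

δ ≈ 0.397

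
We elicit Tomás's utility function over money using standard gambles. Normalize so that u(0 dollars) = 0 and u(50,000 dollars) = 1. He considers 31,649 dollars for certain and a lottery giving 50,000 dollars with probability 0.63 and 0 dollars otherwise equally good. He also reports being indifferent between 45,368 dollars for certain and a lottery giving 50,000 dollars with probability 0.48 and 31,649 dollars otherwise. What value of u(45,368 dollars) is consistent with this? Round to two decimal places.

0.81

First, u(31,649 dollars) = 0.63·u(50,000 dollars) + 0.37·u(0 dollars) = 0.63.
Chaining: u(45,368 dollars) = 0.48·1.00 + 0.52·0.63 = 0.8076.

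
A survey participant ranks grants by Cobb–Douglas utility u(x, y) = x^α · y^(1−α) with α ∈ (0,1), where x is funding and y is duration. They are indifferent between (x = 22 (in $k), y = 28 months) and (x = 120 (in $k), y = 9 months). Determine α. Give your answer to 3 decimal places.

α ≈ 0.401

The Cobb–Douglas utilities coincide, so 22^α·28^(1−α) = 120^α·9^(1−α).
(22/120)^α = (9/28)^(1−α); take logs: α·ln(22/120) = (1−α)·ln(9/28), i.e. α·-1.696449 = (1−α)·-1.134980.
So α/(1−α) = (-1.134980)/(-1.696449) = 0.669033, and α = 0.669033/1.669033 ≈ 0.401.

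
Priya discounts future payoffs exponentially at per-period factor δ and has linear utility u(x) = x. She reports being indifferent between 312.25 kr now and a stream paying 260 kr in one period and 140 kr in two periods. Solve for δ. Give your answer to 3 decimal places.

δ ≈ 0.830

Present value of the stream is 260·δ + 140·δ². Indifference gives 260δ + 140δ² = 312.25.
So 140δ² + 260δ − 312.25 = 0.
By the quadratic formula (taking the positive root), δ = (−260 + √242460.00) / 280 ≈ 0.830.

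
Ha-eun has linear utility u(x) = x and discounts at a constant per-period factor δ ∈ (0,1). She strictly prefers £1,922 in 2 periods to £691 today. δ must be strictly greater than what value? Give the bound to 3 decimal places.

Comparing present values: 691 < δ^2·1922.
Hence δ^2 > 691/1922 = 0.35952, and x ↦ x^(1/2) is increasing on (0,∞).
δ > 0.35952^(1/2) = 0.600.

δ > 0.600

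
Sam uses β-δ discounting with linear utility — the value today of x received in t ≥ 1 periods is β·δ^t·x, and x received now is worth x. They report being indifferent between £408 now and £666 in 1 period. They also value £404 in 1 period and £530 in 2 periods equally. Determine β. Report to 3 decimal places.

β ≈ 0.804

From the later pair, β·δ^1·404 = β·δ^2·530; dividing through, δ = 404/530 = 0.76226.
The first indifference: 408 = β·δ·666, so β = 408/(δ·666) = 408/(0.76226·666) ≈ 0.804.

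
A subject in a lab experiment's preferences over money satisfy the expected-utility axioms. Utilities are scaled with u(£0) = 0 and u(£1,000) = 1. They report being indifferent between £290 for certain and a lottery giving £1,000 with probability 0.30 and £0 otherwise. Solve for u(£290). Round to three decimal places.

The indifference gives u(£290) = 0.30·u(£1,000) + 0.70·u(£0) = 0.30·1 + 0.70·0 = 0.30.

0.300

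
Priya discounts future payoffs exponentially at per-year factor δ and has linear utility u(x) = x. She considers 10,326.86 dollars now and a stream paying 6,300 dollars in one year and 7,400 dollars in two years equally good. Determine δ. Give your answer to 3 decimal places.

Equating present values: 10326.86 = 6300δ + 7400δ².
Rearranged: 7400δ² + 6300δ − 10326.86 = 0.
The positive root is δ = [−6300 + √(6300² + 4·7400·10326.86)] / (2·7400) = (−6300 + 18584.000)/14800 ≈ 0.830.

δ ≈ 0.830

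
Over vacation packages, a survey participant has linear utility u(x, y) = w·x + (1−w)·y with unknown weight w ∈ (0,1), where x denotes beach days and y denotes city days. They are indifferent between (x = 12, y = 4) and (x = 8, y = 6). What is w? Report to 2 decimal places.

w = 0.33

u(12,4) = u(8,6) means w·12 + (1−w)·4 = w·8 + (1−w)·6.
Rearranging, 4·w − 2·(1−w) = 0.
So w/(1−w) = 2/4 = 0.5000, giving w = 2/(4+2) = 0.33.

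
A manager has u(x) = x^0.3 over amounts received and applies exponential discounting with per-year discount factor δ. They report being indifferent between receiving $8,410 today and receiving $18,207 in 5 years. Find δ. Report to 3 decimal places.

Equating discounted utilities: u(8410) = δ^5·u(18207) ⇒ δ^5 = u(8410)/u(18207).
With u(x) = x^0.3: δ^5 = 8410^0.3/18207^0.3 = (8410/18207)^0.3 = 0.79317.
So δ = 0.79317^(1/5) ≈ 0.955.

δ ≈ 0.955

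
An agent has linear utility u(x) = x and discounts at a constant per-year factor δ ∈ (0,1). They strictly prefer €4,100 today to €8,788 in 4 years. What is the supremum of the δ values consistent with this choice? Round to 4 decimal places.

Under u(x) = x this choice says 4100 > δ^4·8788.
Hence δ^4 < 4100/8788 = 0.46655, and x ↦ x^(1/4) is increasing on (0,∞).
δ < 0.46655^(1/4) = 0.8265.

δ < 0.8265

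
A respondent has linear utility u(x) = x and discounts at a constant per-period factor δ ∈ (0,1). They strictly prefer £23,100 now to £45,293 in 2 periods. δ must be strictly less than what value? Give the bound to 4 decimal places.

δ < 0.7142

Under u(x) = x this choice says 23100 > δ^2·45293.
So δ^2 < 23100/45293 = 0.51001; taking the square root of both positive sides preserves the inequality.
δ < (23100/45293)^(1/2) ≈ 0.7142.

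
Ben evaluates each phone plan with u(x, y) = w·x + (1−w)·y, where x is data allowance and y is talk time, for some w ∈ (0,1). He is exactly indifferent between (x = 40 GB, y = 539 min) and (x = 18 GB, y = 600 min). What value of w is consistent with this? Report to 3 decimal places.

w = 0.735

Indifference: w·40 + (1−w)·539 = w·18 + (1−w)·600.
Rearranging, 22·w − 61·(1−w) = 0.
So w/(1−w) = 61/22 = 2.7727, giving w = 61/(22+61) = 0.735.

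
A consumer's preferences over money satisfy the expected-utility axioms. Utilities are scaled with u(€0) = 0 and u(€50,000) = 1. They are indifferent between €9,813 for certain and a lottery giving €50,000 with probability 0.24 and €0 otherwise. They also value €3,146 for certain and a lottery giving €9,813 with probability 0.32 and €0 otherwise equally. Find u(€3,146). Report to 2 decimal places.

From the first indifference, u(€9,813) = 0.24·u(€50,000) + 0.76·u(€0) = 0.24·1 + 0.76·0 = 0.24.
Then u(€3,146) = 0.32·u(€9,813) + 0.68·u(€0) = 0.32·0.24 + 0.68·0.00 = 0.0768.

0.08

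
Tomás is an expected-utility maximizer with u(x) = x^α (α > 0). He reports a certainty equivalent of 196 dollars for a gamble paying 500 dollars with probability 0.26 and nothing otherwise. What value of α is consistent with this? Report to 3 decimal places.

α ≈ 1.438

EU(lottery) = 0.26·500^α + 0.74·0 = 0.26·500^α.
Equating: 196^α = 0.26·500^α, i.e. 0.3920^α = 0.26.
Take logs: α = ln 0.26 / ln(196/500) ≈ 1.43842.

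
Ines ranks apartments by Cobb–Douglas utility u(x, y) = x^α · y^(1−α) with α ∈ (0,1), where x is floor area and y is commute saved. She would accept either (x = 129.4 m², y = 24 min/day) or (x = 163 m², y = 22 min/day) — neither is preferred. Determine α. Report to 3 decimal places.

The Cobb–Douglas utilities coincide, so 129.4^α·24^(1−α) = 163^α·22^(1−α).
(129.4/163)^α = (22/24)^(1−α); take logs: α·ln(129.4/163) = (1−α)·ln(22/24), i.e. α·-0.230842 = (1−α)·-0.087011.
Thus α·(-0.317853) = -0.087011, so α = -0.087011/-0.317853 ≈ 0.274.

α ≈ 0.274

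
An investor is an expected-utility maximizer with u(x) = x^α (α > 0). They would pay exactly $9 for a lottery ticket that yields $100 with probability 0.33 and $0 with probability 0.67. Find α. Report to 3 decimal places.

Since u(0) = 0, the lottery's EU is 0.33·100^α.
Setting u(9) equal to that: 9^α = 0.33·100^α ⇒ (9/100)^α = 0.33.
Take logs: α = ln 0.33 / ln(9/100) ≈ 0.46042.

α ≈ 0.460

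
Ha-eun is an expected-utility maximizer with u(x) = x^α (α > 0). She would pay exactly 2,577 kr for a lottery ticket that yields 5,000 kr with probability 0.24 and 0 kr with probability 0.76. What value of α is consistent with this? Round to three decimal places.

α ≈ 2.153

EU(lottery) = 0.24·5000^α + 0.76·0 = 0.24·5000^α.
Equating: 2577^α = 0.24·5000^α, i.e. 0.5154^α = 0.24.
Take logs: α = ln 0.24 / ln(2577/5000) ≈ 2.15312.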